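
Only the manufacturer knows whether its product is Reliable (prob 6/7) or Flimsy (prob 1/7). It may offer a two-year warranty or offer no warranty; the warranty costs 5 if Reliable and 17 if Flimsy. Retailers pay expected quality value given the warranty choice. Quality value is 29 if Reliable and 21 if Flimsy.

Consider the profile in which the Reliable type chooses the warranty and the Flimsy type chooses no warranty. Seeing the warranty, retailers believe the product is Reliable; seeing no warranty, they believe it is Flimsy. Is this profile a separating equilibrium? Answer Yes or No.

Yes

Under these beliefs, the warranty earns price 29 and no warranty earns price 21.
Reliable: the warranty nets 29 − 5 = 24; no warranty nets 21. Reliable prefers the warranty.
Flimsy: the warranty nets 29 − 17 = 12; no warranty nets 21. Flimsy prefers no warranty.
Neither type deviates, so the separating profile is an equilibrium.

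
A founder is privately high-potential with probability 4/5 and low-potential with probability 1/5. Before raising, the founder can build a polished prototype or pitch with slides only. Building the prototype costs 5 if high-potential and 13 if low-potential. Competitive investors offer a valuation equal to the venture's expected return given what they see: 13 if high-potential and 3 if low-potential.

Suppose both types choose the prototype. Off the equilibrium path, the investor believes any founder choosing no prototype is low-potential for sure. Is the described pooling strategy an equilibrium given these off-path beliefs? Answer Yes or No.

No

On path, the investor holds the prior and pays 4/5·13 + 1/5·3 = 11. Off path (no prototype), believing low-potential, it pays 3.
high-potential: the prototype nets 11 − 5 = 6; no prototype nets 3. high-potential stays.
low-potential: the prototype nets 11 − 13 = -2; no prototype nets 3. low-potential would deviate.
A type deviates, so pooling fails.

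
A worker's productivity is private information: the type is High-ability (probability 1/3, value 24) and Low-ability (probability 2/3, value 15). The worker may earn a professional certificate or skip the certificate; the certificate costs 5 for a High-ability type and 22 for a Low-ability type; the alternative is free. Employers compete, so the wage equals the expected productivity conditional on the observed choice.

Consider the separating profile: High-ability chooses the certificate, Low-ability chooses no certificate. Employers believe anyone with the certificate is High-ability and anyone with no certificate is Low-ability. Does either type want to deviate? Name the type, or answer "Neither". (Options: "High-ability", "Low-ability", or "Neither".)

The certificate pays 24; no certificate pays 15.
High-ability: assigned the certificate, nets 24 − 5 = 19; deviating to no certificate nets 15.
Low-ability: assigned no certificate, nets 15; deviating to the certificate nets 24 − 22 = 2.
Both types strictly prefer their assigned action; no profitable deviation.

Neither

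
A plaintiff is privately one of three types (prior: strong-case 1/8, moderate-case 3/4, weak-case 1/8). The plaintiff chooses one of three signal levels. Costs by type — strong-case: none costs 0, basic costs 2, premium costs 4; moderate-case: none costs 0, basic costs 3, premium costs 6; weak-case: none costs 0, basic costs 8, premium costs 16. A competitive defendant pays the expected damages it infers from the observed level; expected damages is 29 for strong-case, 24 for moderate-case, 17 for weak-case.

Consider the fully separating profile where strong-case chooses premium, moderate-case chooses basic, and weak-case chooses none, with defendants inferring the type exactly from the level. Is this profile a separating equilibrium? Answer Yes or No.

No

Separating settlements: premium → 29, basic → 24, none → 17.
strong-case (assigned premium): none: 17 − 0 = 17; basic: 24 − 2 = 22; premium: 29 − 4 = 25. strong-case stays.
moderate-case (assigned basic): none: 17 − 0 = 17; basic: 24 − 3 = 21; premium: 29 − 6 = 23. moderate-case prefers premium.
weak-case (assigned none): none: 17 − 0 = 17; basic: 24 − 8 = 16; premium: 29 − 16 = 13. weak-case stays.
At least one type deviates; the separating profile fails.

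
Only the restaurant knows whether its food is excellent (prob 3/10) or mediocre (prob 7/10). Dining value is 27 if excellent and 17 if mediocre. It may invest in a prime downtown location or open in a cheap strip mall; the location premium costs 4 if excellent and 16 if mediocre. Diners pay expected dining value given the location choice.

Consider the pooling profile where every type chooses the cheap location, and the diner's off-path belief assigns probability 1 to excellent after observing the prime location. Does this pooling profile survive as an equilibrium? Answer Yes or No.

No

On path, the diner holds the prior and pays 3/10·27 + 7/10·17 = 20. Off path (the prime location), believing excellent, it pays 27.
excellent: the cheap location nets 20; the prime location nets 27 − 4 = 23. excellent would deviate.
mediocre: the cheap location nets 20; the prime location nets 27 − 16 = 11. mediocre stays.
A type deviates, so pooling fails.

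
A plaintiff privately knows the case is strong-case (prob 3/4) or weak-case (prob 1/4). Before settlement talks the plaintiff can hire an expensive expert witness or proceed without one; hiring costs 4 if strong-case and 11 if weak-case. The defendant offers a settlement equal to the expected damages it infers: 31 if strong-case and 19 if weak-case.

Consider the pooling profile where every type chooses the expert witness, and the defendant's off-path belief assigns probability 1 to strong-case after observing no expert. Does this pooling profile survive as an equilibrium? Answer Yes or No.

No

On path, the defendant holds the prior and pays 3/4·31 + 1/4·19 = 28. Off path (no expert), believing strong-case, it pays 31.
strong-case: the expert witness nets 28 − 4 = 24; no expert nets 31. strong-case would deviate.
weak-case: the expert witness nets 28 − 11 = 17; no expert nets 31. weak-case would deviate.
A type deviates, so pooling fails.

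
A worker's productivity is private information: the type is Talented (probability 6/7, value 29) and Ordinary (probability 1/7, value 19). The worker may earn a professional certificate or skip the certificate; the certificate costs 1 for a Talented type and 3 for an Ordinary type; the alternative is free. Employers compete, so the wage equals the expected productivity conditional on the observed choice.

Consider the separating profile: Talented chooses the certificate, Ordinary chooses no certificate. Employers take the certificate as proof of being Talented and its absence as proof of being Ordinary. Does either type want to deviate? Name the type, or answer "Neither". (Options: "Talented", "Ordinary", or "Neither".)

Ordinary

The certificate pays 29; no certificate pays 19.
Talented: assigned the certificate, nets 29 − 1 = 28; deviating to no certificate nets 19.
Ordinary: assigned no certificate, nets 19; deviating to the certificate nets 29 − 3 = 26.
The Ordinary type gains 7 by deviating.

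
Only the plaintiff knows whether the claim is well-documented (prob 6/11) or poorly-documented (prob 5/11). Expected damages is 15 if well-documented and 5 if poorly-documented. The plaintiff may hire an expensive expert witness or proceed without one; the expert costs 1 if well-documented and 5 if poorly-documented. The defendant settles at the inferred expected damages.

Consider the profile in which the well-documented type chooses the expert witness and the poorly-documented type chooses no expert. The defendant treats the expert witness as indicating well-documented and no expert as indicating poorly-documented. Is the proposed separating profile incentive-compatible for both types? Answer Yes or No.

No

Under these beliefs, the expert witness earns settlement 15 and no expert earns settlement 5.
well-documented: the expert witness nets 15 − 1 = 14; no expert nets 5. well-documented prefers the expert witness.
poorly-documented: the expert witness nets 15 − 5 = 10; no expert nets 5. poorly-documented would deviate to the expert witness.
poorly-documented has a profitable deviation, so the profile is not an equilibrium.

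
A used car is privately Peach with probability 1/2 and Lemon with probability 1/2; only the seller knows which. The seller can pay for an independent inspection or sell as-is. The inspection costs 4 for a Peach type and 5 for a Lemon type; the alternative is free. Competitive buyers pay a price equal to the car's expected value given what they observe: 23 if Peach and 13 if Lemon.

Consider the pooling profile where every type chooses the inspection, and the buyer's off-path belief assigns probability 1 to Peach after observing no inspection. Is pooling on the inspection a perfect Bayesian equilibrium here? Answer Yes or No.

No

On path, the buyer holds the prior and pays 1/2·23 + 1/2·13 = 18. Off path (no inspection), believing Peach, it pays 23.
Peach: the inspection nets 18 − 4 = 14; no inspection nets 23. Peach would deviate.
Lemon: the inspection nets 18 − 5 = 13; no inspection nets 23. Lemon would deviate.
A type deviates, so pooling fails.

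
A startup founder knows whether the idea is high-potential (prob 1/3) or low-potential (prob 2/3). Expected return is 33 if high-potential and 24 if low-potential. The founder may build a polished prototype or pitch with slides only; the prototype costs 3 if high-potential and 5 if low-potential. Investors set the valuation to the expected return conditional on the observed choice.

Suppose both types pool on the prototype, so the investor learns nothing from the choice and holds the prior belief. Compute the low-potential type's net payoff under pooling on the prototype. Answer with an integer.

22

Pooled valuation = 1/3·33 + 2/3·24 = 27.
low-potential pays cost 5 for the prototype, so net payoff = 27 − 5 = 22.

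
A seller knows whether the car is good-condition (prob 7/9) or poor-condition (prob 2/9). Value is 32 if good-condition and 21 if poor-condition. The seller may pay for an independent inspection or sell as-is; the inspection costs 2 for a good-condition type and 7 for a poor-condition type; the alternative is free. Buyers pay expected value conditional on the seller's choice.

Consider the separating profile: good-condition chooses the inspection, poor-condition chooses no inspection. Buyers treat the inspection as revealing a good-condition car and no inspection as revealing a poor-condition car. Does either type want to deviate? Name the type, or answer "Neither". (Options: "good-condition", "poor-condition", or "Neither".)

The inspection pays 32; no inspection pays 21.
good-condition: assigned the inspection, nets 32 − 2 = 30; deviating to no inspection nets 21.
poor-condition: assigned no inspection, nets 21; deviating to the inspection nets 32 − 7 = 25.
The poor-condition type gains 4 by deviating.

poor-condition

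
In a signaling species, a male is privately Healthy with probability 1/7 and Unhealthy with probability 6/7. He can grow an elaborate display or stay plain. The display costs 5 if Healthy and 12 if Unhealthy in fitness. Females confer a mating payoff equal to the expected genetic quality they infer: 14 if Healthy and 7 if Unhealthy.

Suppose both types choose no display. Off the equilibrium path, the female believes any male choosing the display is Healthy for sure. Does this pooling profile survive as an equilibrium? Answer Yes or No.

On path, the female holds the prior and pays 1/7·14 + 6/7·7 = 8. Off path (the display), believing Healthy, it pays 14.
Healthy: no display nets 8; the display nets 14 − 5 = 9. Healthy would deviate.
Unhealthy: no display nets 8; the display nets 14 − 12 = 2. Unhealthy stays.
A type deviates, so pooling fails.

No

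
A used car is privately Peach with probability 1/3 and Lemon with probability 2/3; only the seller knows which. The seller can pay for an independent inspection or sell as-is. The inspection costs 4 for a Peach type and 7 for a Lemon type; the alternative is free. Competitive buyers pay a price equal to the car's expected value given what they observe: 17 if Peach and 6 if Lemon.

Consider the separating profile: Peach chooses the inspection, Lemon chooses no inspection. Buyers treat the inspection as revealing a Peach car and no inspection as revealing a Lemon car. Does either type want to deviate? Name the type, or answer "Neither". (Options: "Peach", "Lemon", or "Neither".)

The inspection pays 17; no inspection pays 6.
Peach: assigned the inspection, nets 17 − 4 = 13; deviating to no inspection nets 6.
Lemon: assigned no inspection, nets 6; deviating to the inspection nets 17 − 7 = 10.
The Lemon type gains 4 by deviating.

Lemon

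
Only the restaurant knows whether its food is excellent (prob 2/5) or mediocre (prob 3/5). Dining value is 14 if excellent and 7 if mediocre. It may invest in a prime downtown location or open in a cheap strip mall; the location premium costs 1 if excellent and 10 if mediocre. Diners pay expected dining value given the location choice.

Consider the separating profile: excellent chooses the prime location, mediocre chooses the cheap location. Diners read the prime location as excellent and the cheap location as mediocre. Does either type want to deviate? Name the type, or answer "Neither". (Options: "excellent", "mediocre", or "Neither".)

Neither

The prime location pays 14; the cheap location pays 7.
excellent: assigned the prime location, nets 14 − 1 = 13; deviating to the cheap location nets 7.
mediocre: assigned the cheap location, nets 7; deviating to the prime location nets 14 − 10 = 4.
Both types strictly prefer their assigned action; no profitable deviation.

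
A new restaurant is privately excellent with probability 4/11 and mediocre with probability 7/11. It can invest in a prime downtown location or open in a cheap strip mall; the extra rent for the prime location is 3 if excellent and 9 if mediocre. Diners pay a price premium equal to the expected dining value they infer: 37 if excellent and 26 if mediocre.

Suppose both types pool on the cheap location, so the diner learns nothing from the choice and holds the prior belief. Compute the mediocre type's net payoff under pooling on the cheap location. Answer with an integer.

Pooled price premium = 4/11·37 + 7/11·26 = 30.
mediocre pays no cost for the cheap location, so net payoff = 30.

30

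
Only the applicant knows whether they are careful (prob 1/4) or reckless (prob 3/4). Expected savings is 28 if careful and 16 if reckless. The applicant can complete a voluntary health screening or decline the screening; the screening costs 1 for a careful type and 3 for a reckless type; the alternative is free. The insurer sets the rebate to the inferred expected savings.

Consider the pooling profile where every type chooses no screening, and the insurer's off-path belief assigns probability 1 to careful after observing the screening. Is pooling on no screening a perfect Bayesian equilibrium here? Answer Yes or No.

No

On path, the insurer holds the prior and pays 1/4·28 + 3/4·16 = 19. Off path (the screening), believing careful, it pays 28.
careful: no screening nets 19; the screening nets 28 − 1 = 27. careful would deviate.
reckless: no screening nets 19; the screening nets 28 − 3 = 25. reckless would deviate.
A type deviates, so pooling fails.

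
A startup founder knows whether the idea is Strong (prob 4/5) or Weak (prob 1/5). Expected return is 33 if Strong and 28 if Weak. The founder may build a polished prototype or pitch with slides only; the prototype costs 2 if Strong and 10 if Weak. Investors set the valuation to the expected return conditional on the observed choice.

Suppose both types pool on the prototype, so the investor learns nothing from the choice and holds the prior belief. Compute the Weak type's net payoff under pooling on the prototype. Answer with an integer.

22

Pooled valuation = 4/5·33 + 1/5·28 = 32.
Weak pays cost 10 for the prototype, so net payoff = 32 − 10 = 22.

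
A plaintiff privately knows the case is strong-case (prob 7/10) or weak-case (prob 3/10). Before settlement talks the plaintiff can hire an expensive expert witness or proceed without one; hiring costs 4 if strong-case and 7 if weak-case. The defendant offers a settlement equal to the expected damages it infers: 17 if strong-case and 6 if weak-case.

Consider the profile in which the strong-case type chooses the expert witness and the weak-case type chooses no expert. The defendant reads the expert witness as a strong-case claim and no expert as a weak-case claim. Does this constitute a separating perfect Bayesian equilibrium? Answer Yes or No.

Under these beliefs, the expert witness earns settlement 17 and no expert earns settlement 6.
strong-case: the expert witness nets 17 − 4 = 13; no expert nets 6. strong-case prefers the expert witness.
weak-case: the expert witness nets 17 − 7 = 10; no expert nets 6. weak-case would deviate to the expert witness.
weak-case has a profitable deviation, so the profile is not an equilibrium.

No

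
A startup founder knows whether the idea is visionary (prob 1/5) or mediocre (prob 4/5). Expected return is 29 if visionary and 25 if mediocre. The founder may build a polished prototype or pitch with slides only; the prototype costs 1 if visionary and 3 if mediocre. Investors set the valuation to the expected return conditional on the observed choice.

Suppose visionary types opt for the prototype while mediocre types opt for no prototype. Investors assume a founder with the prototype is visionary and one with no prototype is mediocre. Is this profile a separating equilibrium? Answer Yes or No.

Under these beliefs, the prototype earns valuation 29 and no prototype earns valuation 25.
visionary: the prototype nets 29 − 1 = 28; no prototype nets 25. visionary prefers the prototype.
mediocre: the prototype nets 29 − 3 = 26; no prototype nets 25. mediocre would deviate to the prototype.
mediocre has a profitable deviation, so the profile is not an equilibrium.

No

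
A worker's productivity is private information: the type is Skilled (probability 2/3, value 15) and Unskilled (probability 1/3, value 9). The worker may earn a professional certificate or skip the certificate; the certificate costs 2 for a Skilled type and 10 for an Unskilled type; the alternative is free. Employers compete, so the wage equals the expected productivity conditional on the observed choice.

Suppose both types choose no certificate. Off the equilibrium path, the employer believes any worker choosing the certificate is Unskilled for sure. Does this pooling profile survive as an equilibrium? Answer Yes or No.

On path, the employer holds the prior and pays 2/3·15 + 1/3·9 = 13. Off path (the certificate), believing Unskilled, it pays 9.
Skilled: no certificate nets 13; the certificate nets 9 − 2 = 7. Skilled stays.
Unskilled: no certificate nets 13; the certificate nets 9 − 10 = -1. Unskilled stays.
No type deviates, so pooling is sustained.

Yes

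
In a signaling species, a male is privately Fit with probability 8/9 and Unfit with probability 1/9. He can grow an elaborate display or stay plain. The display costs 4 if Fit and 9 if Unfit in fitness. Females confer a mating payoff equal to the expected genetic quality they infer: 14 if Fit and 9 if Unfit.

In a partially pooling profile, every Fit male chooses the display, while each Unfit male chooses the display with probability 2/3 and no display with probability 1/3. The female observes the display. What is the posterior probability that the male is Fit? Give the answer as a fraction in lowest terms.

12/13

P(the display) = (8/9)·1 + (1/9)·(2/3) = 26/27.
By Bayes' rule, P(Fit | the display) = (8/9) / (26/27) = 12/13.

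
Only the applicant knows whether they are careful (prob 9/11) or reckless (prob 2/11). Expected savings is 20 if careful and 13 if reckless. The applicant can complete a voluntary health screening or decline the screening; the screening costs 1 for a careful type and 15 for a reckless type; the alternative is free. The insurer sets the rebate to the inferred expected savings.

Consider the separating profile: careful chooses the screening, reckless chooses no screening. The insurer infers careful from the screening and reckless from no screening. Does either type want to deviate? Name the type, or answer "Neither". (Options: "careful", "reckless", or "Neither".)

Neither

The screening pays 20; no screening pays 13.
careful: assigned the screening, nets 20 − 1 = 19; deviating to no screening nets 13.
reckless: assigned no screening, nets 13; deviating to the screening nets 20 − 15 = 5.
Both types strictly prefer their assigned action; no profitable deviation.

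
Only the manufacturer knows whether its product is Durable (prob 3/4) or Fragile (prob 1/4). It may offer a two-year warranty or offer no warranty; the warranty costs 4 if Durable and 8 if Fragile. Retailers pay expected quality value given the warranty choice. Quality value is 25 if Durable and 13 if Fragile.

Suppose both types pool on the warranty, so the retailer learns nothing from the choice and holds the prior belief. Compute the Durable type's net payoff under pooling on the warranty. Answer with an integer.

Pooled price = 3/4·25 + 1/4·13 = 22.
Durable pays cost 4 for the warranty, so net payoff = 22 − 4 = 18.

18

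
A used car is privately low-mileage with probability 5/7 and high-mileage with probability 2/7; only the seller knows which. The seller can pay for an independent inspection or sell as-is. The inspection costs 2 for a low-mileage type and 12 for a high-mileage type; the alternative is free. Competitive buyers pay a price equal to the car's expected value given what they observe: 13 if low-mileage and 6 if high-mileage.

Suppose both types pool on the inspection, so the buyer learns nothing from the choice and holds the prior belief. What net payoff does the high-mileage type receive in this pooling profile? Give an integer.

-1

Pooled price = 5/7·13 + 2/7·6 = 11.
high-mileage pays cost 12 for the inspection, so net payoff = 11 − 12 = -1.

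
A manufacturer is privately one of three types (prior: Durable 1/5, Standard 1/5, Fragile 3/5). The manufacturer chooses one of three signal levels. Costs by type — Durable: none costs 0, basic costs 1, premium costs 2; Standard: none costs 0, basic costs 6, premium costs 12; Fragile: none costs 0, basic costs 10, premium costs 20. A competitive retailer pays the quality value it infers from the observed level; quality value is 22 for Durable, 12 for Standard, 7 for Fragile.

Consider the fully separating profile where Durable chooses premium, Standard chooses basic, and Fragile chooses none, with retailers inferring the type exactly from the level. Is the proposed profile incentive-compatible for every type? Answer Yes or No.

No

Separating prices: premium → 22, basic → 12, none → 7.
Durable (assigned premium): none: 7 − 0 = 7; basic: 12 − 1 = 11; premium: 22 − 2 = 20. Durable stays.
Standard (assigned basic): none: 7 − 0 = 7; basic: 12 − 6 = 6; premium: 22 − 12 = 10. Standard prefers premium.
Fragile (assigned none): none: 7 − 0 = 7; basic: 12 − 10 = 2; premium: 22 − 20 = 2. Fragile stays.
At least one type deviates; the separating profile fails.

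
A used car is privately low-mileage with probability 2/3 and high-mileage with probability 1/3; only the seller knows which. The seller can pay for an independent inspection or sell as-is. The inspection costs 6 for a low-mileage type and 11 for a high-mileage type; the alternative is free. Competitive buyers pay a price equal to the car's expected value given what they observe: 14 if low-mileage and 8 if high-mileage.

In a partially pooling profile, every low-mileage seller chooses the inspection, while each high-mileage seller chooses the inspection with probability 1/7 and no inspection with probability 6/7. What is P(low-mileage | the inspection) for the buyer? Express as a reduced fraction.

14/15

P(the inspection) = (2/3)·1 + (1/3)·(1/7) = 5/7.
By Bayes' rule, P(low-mileage | the inspection) = (2/3) / (5/7) = 14/15.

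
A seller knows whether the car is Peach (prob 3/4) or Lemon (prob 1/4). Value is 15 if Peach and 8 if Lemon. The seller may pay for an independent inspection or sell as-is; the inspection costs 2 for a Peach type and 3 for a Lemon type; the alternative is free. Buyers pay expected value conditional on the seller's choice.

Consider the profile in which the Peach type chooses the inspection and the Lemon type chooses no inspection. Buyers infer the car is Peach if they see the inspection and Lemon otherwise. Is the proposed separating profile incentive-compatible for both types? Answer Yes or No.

No

Under these beliefs, the inspection earns price 15 and no inspection earns price 8.
Peach: the inspection nets 15 − 2 = 13; no inspection nets 8. Peach prefers the inspection.
Lemon: the inspection nets 15 − 3 = 12; no inspection nets 8. Lemon would deviate to the inspection.
Lemon has a profitable deviation, so the profile is not an equilibrium.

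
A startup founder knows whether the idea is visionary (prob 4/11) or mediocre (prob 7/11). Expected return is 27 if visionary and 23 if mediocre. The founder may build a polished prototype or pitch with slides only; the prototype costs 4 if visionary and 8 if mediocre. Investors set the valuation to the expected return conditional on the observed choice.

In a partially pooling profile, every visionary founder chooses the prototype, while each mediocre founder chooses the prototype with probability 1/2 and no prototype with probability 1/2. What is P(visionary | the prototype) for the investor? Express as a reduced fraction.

P(the prototype) = (4/11)·1 + (7/11)·(1/2) = 15/22.
By Bayes' rule, P(visionary | the prototype) = (4/11) / (15/22) = 8/15.

8/15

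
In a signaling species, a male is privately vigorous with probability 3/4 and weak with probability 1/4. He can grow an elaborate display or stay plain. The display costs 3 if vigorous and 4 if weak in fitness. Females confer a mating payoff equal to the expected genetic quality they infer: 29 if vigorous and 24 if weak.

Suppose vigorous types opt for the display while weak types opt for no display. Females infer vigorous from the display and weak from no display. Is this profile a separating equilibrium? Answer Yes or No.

No

Under these beliefs, the display earns mating payoff 29 and no display earns mating payoff 24.
vigorous: the display nets 29 − 3 = 26; no display nets 24. vigorous prefers the display.
weak: the display nets 29 − 4 = 25; no display nets 24. weak would deviate to the display.
weak has a profitable deviation, so the profile is not an equilibrium.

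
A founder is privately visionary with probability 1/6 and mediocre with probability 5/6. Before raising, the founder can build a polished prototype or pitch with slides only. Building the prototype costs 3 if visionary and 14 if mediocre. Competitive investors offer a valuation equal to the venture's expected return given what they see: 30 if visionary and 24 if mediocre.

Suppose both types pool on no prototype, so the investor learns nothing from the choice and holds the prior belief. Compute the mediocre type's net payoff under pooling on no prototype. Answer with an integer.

Pooled valuation = 1/6·30 + 5/6·24 = 25.
mediocre pays no cost for no prototype, so net payoff = 25.

25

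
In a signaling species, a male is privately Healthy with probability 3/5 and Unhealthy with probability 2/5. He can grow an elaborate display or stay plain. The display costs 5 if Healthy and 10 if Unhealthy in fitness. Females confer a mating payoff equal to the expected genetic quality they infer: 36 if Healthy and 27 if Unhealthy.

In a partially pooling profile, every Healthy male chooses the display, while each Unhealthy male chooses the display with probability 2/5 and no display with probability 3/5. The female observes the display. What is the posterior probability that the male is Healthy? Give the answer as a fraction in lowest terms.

P(the display) = (3/5)·1 + (2/5)·(2/5) = 19/25.
By Bayes' rule, P(Healthy | the display) = (3/5) / (19/25) = 15/19.

15/19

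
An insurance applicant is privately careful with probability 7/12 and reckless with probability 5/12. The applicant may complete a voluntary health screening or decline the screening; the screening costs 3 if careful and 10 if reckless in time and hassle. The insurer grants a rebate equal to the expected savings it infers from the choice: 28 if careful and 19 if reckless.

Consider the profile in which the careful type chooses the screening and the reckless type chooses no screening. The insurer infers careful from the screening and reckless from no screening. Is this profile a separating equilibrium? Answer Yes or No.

Under these beliefs, the screening earns rebate 28 and no screening earns rebate 19.
careful: the screening nets 28 − 3 = 25; no screening nets 19. careful prefers the screening.
reckless: the screening nets 28 − 10 = 18; no screening nets 19. reckless prefers no screening.
Neither type deviates, so the separating profile is an equilibrium.

Yes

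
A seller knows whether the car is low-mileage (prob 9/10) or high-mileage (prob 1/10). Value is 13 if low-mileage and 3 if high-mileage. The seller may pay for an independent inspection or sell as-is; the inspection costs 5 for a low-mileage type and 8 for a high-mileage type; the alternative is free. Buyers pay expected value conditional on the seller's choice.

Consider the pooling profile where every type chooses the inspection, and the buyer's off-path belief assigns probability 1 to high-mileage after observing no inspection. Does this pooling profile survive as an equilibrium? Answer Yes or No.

On path, the buyer holds the prior and pays 9/10·13 + 1/10·3 = 12. Off path (no inspection), believing high-mileage, it pays 3.
low-mileage: the inspection nets 12 − 5 = 7; no inspection nets 3. low-mileage stays.
high-mileage: the inspection nets 12 − 8 = 4; no inspection nets 3. high-mileage stays.
No type deviates, so pooling is sustained.

Yes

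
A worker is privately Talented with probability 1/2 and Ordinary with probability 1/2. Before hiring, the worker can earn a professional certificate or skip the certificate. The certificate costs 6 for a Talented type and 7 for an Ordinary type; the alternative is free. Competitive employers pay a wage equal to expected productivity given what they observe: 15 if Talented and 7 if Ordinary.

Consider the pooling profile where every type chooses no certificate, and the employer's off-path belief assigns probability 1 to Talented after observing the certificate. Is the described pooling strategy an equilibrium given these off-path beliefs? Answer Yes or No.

Yes

On path, the employer holds the prior and pays 1/2·15 + 1/2·7 = 11. Off path (the certificate), believing Talented, it pays 15.
Talented: no certificate nets 11; the certificate nets 15 − 6 = 9. Talented stays.
Ordinary: no certificate nets 11; the certificate nets 15 − 7 = 8. Ordinary stays.
No type deviates, so pooling is sustained.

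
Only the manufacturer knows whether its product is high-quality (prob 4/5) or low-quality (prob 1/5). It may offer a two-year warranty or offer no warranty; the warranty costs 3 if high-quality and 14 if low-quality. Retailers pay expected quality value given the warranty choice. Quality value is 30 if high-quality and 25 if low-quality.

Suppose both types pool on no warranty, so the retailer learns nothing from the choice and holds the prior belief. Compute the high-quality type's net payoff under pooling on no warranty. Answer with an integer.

29

Pooled price = 4/5·30 + 1/5·25 = 29.
high-quality pays no cost for no warranty, so net payoff = 29.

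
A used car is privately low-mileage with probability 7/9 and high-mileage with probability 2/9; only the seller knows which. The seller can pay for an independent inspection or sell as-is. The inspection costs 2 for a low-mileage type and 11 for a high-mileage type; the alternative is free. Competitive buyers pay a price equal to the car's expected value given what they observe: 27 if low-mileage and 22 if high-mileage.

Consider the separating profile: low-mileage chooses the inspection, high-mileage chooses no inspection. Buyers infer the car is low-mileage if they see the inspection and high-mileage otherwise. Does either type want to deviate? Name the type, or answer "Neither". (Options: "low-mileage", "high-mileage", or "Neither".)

Neither

The inspection pays 27; no inspection pays 22.
low-mileage: assigned the inspection, nets 27 − 2 = 25; deviating to no inspection nets 22.
high-mileage: assigned no inspection, nets 22; deviating to the inspection nets 27 − 11 = 16.
Both types strictly prefer their assigned action; no profitable deviation.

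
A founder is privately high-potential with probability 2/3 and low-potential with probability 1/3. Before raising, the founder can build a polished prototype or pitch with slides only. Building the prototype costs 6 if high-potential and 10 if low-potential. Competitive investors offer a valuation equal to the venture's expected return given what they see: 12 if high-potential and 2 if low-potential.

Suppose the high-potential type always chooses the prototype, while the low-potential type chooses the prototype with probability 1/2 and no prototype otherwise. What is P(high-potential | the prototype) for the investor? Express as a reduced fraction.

4/5

P(the prototype) = (2/3)·1 + (1/3)·(1/2) = 5/6.
By Bayes' rule, P(high-potential | the prototype) = (2/3) / (5/6) = 4/5.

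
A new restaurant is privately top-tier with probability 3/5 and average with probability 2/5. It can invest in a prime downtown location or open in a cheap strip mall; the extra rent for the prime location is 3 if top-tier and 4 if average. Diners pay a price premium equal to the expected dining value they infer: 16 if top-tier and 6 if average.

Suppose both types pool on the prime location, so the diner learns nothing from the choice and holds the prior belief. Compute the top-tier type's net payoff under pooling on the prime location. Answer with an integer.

Pooled price premium = 3/5·16 + 2/5·6 = 12.
top-tier pays cost 3 for the prime location, so net payoff = 12 − 3 = 9.

9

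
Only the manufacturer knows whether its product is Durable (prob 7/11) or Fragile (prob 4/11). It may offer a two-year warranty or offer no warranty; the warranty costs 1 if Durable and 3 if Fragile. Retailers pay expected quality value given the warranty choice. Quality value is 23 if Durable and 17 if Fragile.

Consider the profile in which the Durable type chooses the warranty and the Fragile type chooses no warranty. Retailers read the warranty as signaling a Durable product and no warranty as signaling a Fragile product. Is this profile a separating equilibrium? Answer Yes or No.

Under these beliefs, the warranty earns price 23 and no warranty earns price 17.
Durable: the warranty nets 23 − 1 = 22; no warranty nets 17. Durable prefers the warranty.
Fragile: the warranty nets 23 − 3 = 20; no warranty nets 17. Fragile would deviate to the warranty.
Fragile has a profitable deviation, so the profile is not an equilibrium.

No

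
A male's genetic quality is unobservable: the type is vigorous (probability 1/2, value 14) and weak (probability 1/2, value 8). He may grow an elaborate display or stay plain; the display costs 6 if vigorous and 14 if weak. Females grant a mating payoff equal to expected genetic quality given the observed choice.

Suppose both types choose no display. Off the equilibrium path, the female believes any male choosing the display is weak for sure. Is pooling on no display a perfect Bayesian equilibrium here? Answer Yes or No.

On path, the female holds the prior and pays 1/2·14 + 1/2·8 = 11. Off path (the display), believing weak, it pays 8.
vigorous: no display nets 11; the display nets 8 − 6 = 2. vigorous stays.
weak: no display nets 11; the display nets 8 − 14 = -6. weak stays.
No type deviates, so pooling is sustained.

Yes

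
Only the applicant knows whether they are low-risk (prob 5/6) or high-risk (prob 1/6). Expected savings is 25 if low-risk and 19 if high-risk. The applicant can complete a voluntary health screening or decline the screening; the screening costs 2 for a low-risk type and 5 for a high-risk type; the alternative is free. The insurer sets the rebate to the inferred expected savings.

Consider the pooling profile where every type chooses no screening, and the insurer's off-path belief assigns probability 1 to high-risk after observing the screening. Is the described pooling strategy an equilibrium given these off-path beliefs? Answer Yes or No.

Yes

On path, the insurer holds the prior and pays 5/6·25 + 1/6·19 = 24. Off path (the screening), believing high-risk, it pays 19.
low-risk: no screening nets 24; the screening nets 19 − 2 = 17. low-risk stays.
high-risk: no screening nets 24; the screening nets 19 − 5 = 14. high-risk stays.
No type deviates, so pooling is sustained.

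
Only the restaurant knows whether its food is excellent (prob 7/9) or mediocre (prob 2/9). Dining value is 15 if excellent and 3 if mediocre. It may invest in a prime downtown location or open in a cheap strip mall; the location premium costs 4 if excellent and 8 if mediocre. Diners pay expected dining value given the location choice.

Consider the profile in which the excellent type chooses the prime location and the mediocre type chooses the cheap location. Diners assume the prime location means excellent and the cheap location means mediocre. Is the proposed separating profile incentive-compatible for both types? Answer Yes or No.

No

Under these beliefs, the prime location earns price premium 15 and the cheap location earns price premium 3.
excellent: the prime location nets 15 − 4 = 11; the cheap location nets 3. excellent prefers the prime location.
mediocre: the prime location nets 15 − 8 = 7; the cheap location nets 3. mediocre would deviate to the prime location.
mediocre has a profitable deviation, so the profile is not an equilibrium.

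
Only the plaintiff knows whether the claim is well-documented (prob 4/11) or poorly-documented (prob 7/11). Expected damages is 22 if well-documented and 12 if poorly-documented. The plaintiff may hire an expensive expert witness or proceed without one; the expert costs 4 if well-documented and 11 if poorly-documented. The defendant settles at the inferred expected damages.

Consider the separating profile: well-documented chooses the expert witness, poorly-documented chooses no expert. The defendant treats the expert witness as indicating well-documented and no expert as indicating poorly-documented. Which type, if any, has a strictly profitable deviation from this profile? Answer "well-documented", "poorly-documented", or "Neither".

The expert witness pays 22; no expert pays 12.
well-documented: assigned the expert witness, nets 22 − 4 = 18; deviating to no expert nets 12.
poorly-documented: assigned no expert, nets 12; deviating to the expert witness nets 22 − 11 = 11.
Both types strictly prefer their assigned action; no profitable deviation.

Neither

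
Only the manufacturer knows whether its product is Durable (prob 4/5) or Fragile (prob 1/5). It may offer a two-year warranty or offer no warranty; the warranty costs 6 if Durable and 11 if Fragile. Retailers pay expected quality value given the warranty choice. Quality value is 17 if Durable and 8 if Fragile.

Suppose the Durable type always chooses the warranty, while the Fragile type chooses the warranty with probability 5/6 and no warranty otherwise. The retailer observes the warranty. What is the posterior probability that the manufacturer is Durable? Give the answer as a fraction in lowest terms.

24/29

P(the warranty) = (4/5)·1 + (1/5)·(5/6) = 29/30.
By Bayes' rule, P(Durable | the warranty) = (4/5) / (29/30) = 24/29.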